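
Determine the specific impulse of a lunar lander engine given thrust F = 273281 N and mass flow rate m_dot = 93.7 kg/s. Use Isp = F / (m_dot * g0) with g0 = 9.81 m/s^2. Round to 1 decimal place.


Step 1: m_dot * g0 = 93.7 * 9.81 = 919.2
Step 2: Isp = 273281 / 919.2 = 297.3 s

297.3


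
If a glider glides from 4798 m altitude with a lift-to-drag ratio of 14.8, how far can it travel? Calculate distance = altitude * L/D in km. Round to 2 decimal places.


Step 1: Glide distance = altitude * L/D = 4798 * 14.8 = 71010.4 m
Step 2: Convert to km: 71010.4 / 1000 = 71.01 km

71.01


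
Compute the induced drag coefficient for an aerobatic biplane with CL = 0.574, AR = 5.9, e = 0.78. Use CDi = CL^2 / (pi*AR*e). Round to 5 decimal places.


Step 1: CL^2 = 0.574^2 = 0.329476
Step 2: pi * AR * e = 3.14159 * 5.9 * 0.78 = 14.457609
Step 3: CDi = 0.329476 / 14.457609 = 0.02279

0.02279


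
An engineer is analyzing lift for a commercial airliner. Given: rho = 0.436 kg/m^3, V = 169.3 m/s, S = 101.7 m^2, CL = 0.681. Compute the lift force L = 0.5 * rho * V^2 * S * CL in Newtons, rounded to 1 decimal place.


Step 1: Calculate dynamic pressure q = 0.5 * 0.436 * 169.3^2 = 0.5 * 0.436 * 28662.49 = 6248.4228 Pa
Step 2: Multiply by wing area and lift coefficient: L = 6248.4228 * 101.7 * 0.681
Step 3: L = 635464.6008 * 0.681 = 432751.4 N

432751.4


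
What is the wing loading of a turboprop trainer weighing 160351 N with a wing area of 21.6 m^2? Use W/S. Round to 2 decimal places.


Step 1: Wing loading = W / S = 160351 / 21.6
Step 2: Wing loading = 7423.66 N/m^2

7423.66


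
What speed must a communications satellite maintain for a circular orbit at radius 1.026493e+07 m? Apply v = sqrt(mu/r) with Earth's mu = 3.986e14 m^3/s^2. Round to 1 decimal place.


Step 1: mu / r = 3.986e14 / 1.026493e+07 = 38831243.8565
Step 2: v = sqrt(38831243.8565) = 6231.5 m/s

6231.5


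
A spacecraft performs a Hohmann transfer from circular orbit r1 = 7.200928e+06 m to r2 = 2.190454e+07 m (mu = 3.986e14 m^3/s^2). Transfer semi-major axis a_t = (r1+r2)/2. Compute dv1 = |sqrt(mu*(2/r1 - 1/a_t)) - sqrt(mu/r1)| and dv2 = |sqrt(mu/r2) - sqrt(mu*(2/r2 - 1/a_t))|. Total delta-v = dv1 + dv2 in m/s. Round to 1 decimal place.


Step 1: Transfer semi-major axis a_t = (7.200928e+06 + 2.190454e+07) / 2 = 1.455273e+07 m
Step 2: v1 (circular at r1) = sqrt(mu/r1) = 7440.03 m/s
Step 3: v_t1 = sqrt(mu*(2/r1 - 1/a_t)) = 9127.86 m/s
Step 4: dv1 = |9127.86 - 7440.03| = 1687.84 m/s
Step 5: v2 (circular at r2) = 4265.81 m/s, v_t2 = 3000.71 m/s
Step 6: dv2 = |4265.81 - 3000.71| = 1265.1 m/s
Step 7: Total delta-v = 1687.84 + 1265.1 = 2952.9 m/s

2952.9


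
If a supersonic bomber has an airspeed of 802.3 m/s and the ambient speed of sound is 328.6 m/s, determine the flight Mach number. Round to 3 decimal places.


Step 1: M = V / a = 802.3 / 328.6
Step 2: M = 2.442

2.442


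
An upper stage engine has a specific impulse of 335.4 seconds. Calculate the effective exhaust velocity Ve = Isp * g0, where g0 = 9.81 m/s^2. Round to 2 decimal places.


Step 1: Ve = Isp * g0 = 335.4 * 9.81
Step 2: Ve = 3290.27 m/s

3290.27


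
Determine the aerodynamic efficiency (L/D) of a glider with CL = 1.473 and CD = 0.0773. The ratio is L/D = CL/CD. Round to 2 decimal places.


Step 1: L/D = CL / CD = 1.473 / 0.0773
Step 2: L/D = 19.06

19.06


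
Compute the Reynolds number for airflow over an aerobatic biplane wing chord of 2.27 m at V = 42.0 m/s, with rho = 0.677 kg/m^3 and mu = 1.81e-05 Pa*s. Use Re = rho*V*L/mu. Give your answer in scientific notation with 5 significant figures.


Step 1: Numerator = rho * V * L = 0.677 * 42.0 * 2.27 = 64.54518
Step 2: Re = 64.54518 / 1.81e-05
Step 3: Re = 3.5660e+06

3.5660e+06


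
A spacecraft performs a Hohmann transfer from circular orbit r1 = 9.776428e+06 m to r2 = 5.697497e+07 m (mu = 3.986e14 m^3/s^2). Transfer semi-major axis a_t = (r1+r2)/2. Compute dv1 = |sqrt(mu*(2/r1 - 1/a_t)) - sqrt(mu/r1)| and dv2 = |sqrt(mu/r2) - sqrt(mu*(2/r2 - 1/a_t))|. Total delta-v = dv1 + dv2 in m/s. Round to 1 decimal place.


Step 1: Transfer semi-major axis a_t = (9.776428e+06 + 5.697497e+07) / 2 = 3.337570e+07 m
Step 2: v1 (circular at r1) = sqrt(mu/r1) = 6385.26 m/s
Step 3: v_t1 = sqrt(mu*(2/r1 - 1/a_t)) = 8342.68 m/s
Step 4: dv1 = |8342.68 - 6385.26| = 1957.42 m/s
Step 5: v2 (circular at r2) = 2645.01 m/s, v_t2 = 1431.53 m/s
Step 6: dv2 = |2645.01 - 1431.53| = 1213.47 m/s
Step 7: Total delta-v = 1957.42 + 1213.47 = 3170.9 m/s

3170.9


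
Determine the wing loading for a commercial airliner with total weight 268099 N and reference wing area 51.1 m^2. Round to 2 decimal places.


Step 1: Wing loading = W / S = 268099 / 51.1
Step 2: Wing loading = 5246.56 N/m^2

5246.56


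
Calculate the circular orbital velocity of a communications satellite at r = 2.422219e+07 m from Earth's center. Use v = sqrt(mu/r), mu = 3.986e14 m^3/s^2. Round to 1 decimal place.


Step 1: mu / r = 3.986e14 / 2.422219e+07 = 16455985.1937
Step 2: v = sqrt(16455985.1937) = 4056.6 m/s

4056.6


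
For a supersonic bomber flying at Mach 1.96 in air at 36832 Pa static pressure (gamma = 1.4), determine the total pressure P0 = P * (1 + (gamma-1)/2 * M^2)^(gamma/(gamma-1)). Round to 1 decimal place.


Step 1: (gamma-1)/2 * M^2 = 0.2 * 3.8416 = 0.76832
Step 2: 1 + 0.76832 = 1.76832
Step 3: Exponent gamma/(gamma-1) = 3.5
Step 4: P0 = 36832 * 1.76832^3.5 = 270824.7 Pa

270824.7


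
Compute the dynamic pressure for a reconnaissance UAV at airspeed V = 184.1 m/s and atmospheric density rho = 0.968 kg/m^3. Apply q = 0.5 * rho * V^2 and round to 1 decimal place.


Step 1: V^2 = 184.1^2 = 33892.81
Step 2: q = 0.5 * 0.968 * 33892.81
Step 3: q = 16404.1 Pa

16404.1


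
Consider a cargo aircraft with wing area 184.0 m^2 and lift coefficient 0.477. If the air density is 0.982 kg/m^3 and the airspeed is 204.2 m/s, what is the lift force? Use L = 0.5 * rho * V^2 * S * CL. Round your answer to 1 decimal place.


Step 1: Calculate dynamic pressure q = 0.5 * 0.982 * 204.2^2 = 0.5 * 0.982 * 41697.64 = 20473.5412 Pa
Step 2: Multiply by wing area and lift coefficient: L = 20473.5412 * 184.0 * 0.477
Step 3: L = 3767131.5882 * 0.477 = 1796921.8 N

1796921.8


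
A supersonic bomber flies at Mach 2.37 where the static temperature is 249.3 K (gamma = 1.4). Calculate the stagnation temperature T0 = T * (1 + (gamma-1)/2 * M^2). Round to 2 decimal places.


Step 1: (gamma-1)/2 = 0.2
Step 2: M^2 = 5.6169
Step 3: 1 + 0.2 * 5.6169 = 2.12338
Step 4: T0 = 249.3 * 2.12338 = 529.36 K

529.36


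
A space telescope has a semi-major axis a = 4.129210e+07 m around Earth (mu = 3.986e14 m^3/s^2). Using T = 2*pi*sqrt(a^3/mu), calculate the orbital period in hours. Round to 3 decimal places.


Step 1: a^3 / mu = 7.040458e+22 / 3.986e14 = 1.766297e+08
Step 2: sqrt(1.766297e+08) = 13290.2089 s
Step 3: T = 2*pi * 13290.2089 = 83504.85 s
Step 4: T in hours = 83504.85 / 3600 = 23.196 hours

23.196


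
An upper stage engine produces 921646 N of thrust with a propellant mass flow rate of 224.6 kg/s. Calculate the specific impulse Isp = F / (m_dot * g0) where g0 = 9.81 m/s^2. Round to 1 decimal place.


Step 1: m_dot * g0 = 224.6 * 9.81 = 2203.33
Step 2: Isp = 921646 / 2203.33 = 418.3 s

418.3


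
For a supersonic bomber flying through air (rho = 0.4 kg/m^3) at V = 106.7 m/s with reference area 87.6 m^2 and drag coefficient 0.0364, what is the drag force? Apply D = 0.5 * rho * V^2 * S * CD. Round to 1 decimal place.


Step 1: Dynamic pressure q = 0.5 * 0.4 * 106.7^2 = 2276.978 Pa
Step 2: Drag D = q * S * CD = 2276.978 * 87.6 * 0.0364
Step 3: D = 7260.5 N

7260.5


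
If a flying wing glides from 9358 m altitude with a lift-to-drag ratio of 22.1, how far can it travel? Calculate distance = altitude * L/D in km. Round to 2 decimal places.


Step 1: Glide distance = altitude * L/D = 9358 * 22.1 = 206811.8 m
Step 2: Convert to km: 206811.8 / 1000 = 206.81 km

206.81


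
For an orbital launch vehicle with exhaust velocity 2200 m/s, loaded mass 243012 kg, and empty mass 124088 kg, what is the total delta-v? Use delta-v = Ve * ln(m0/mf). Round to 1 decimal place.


Step 1: Mass ratio m0/mf = 243012 / 124088 = 1.958384
Step 2: ln(1.958384) = 0.67212
Step 3: delta-v = 2200 * 0.67212 = 1478.7 m/s

1478.7


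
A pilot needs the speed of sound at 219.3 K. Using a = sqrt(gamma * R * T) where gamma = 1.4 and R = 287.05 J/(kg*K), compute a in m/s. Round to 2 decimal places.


Step 1: gamma * R * T = 1.4 * 287.05 * 219.3 = 88130.091
Step 2: a = sqrt(88130.091) = 296.87 m/s

296.87


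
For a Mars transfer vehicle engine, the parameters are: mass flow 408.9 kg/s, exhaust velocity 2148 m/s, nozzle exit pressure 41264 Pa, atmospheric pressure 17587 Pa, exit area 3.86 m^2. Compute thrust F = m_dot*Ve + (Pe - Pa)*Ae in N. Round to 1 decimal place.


Step 1: Momentum thrust = m_dot * Ve = 408.9 * 2148 = 878317.2 N
Step 2: Pressure thrust = (Pe - Pa) * Ae = (41264 - 17587) * 3.86 = 91393.22 N
Step 3: Total thrust F = 878317.2 + 91393.22 = 969710.4 N

969710.4


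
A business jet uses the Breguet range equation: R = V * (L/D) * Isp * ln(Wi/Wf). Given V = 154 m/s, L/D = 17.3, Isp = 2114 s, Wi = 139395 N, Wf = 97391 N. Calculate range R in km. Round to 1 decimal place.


Step 1: Coefficient = V * (L/D) * Isp = 154 * 17.3 * 2114 = 5632118.8 m
Step 2: Wi/Wf = 139395 / 97391 = 1.431292
Step 3: ln(1.431292) = 0.358578
Step 4: R = 5632118.8 * 0.358578 = 2019552.9 m = 2019.6 km

2019.6


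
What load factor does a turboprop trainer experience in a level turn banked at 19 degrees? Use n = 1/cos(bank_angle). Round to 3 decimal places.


Step 1: Convert 19 degrees to radians = 0.331613
Step 2: cos(19 deg) = 0.945519
Step 3: n = 1 / 0.945519 = 1.058

1.058


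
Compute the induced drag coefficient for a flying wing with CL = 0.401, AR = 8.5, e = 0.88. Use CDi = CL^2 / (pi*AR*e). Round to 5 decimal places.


Step 1: CL^2 = 0.401^2 = 0.160801
Step 2: pi * AR * e = 3.14159 * 8.5 * 0.88 = 23.499113
Step 3: CDi = 0.160801 / 23.499113 = 0.00684

0.00684


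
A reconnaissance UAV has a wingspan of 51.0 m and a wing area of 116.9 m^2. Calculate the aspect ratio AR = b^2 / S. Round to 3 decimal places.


Step 1: b^2 = 51.0^2 = 2601.0
Step 2: AR = 2601.0 / 116.9 = 22.250

22.250


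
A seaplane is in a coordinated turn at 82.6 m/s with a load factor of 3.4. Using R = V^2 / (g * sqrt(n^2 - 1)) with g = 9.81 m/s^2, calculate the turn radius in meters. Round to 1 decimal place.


Step 1: V^2 = 82.6^2 = 6822.76
Step 2: n^2 - 1 = 3.4^2 - 1 = 10.56
Step 3: sqrt(10.56) = 3.249615
Step 4: R = 6822.76 / (9.81 * 3.249615) = 214.0 m

214.0


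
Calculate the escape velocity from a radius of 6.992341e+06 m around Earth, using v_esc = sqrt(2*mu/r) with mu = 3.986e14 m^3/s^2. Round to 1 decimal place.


Step 1: 2*mu/r = 2 * 3.986e14 / 6.992341e+06 = 114010458.014
Step 2: v_esc = sqrt(114010458.014) = 10677.6 m/s

10677.6


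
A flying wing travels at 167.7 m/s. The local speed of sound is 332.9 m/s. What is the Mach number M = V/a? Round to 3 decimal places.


Step 1: M = V / a = 167.7 / 332.9
Step 2: M = 0.504

0.504


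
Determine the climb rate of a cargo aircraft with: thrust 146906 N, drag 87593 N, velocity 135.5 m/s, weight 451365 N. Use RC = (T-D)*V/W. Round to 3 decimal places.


Step 1: Excess thrust = T - D = 146906 - 87593 = 59313 N
Step 2: Excess power = 59313 * 135.5 = 8036911.5 W
Step 3: RC = 8036911.5 / 451365 = 17.806 m/s

17.806


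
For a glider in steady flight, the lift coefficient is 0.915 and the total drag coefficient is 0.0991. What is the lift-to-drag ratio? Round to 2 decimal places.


Step 1: L/D = CL / CD = 0.915 / 0.0991
Step 2: L/D = 9.23

9.23


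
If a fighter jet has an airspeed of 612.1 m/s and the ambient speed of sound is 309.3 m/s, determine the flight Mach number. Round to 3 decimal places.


Step 1: M = V / a = 612.1 / 309.3
Step 2: M = 1.979

1.979


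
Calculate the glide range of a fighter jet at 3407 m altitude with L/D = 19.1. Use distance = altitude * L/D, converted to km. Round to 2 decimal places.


Step 1: Glide distance = altitude * L/D = 3407 * 19.1 = 65073.7 m
Step 2: Convert to km: 65073.7 / 1000 = 65.07 km

65.07


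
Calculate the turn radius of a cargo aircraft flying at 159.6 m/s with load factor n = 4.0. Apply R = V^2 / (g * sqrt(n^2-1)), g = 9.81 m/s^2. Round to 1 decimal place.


Step 1: V^2 = 159.6^2 = 25472.16
Step 2: n^2 - 1 = 4.0^2 - 1 = 15.0
Step 3: sqrt(15.0) = 3.872983
Step 4: R = 25472.16 / (9.81 * 3.872983) = 670.4 m

670.4


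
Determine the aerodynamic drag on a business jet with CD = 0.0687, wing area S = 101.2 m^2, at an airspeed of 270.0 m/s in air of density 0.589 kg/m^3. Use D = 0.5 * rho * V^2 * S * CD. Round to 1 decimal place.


Step 1: Dynamic pressure q = 0.5 * 0.589 * 270.0^2 = 21469.05 Pa
Step 2: Drag D = q * S * CD = 21469.05 * 101.2 * 0.0687
Step 3: D = 149262.3 N

149262.3


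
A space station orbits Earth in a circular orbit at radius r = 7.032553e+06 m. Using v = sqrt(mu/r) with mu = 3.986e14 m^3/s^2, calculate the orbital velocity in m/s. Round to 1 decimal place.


Step 1: mu / r = 3.986e14 / 7.032553e+06 = 56679274.2266
Step 2: v = sqrt(56679274.2266) = 7528.6 m/s

7528.6


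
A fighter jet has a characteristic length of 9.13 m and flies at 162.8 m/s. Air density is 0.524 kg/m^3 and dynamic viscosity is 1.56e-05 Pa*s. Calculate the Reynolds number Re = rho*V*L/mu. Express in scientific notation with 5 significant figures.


Step 1: Numerator = rho * V * L = 0.524 * 162.8 * 9.13 = 778.854736
Step 2: Re = 778.854736 / 1.56e-05
Step 3: Re = 4.9927e+07

4.9927e+07


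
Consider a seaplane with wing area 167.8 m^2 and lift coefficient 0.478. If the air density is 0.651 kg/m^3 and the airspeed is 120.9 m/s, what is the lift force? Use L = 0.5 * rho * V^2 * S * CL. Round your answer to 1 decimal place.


Step 1: Calculate dynamic pressure q = 0.5 * 0.651 * 120.9^2 = 0.5 * 0.651 * 14616.81 = 4757.7717 Pa
Step 2: Multiply by wing area and lift coefficient: L = 4757.7717 * 167.8 * 0.478
Step 3: L = 798354.0837 * 0.478 = 381613.3 N

381613.3


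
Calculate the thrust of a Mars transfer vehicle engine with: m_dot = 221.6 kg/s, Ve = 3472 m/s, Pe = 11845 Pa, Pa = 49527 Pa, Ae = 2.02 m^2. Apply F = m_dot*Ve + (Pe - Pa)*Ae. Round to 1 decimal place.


Step 1: Momentum thrust = m_dot * Ve = 221.6 * 3472 = 769395.2 N
Step 2: Pressure thrust = (Pe - Pa) * Ae = (11845 - 49527) * 2.02 = -76117.64 N
Step 3: Total thrust F = 769395.2 + -76117.64 = 693277.6 N

693277.6


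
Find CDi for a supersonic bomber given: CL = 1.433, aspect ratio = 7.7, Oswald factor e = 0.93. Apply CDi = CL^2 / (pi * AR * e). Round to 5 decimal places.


Step 1: CL^2 = 1.433^2 = 2.053489
Step 2: pi * AR * e = 3.14159 * 7.7 * 0.93 = 22.496945
Step 3: CDi = 2.053489 / 22.496945 = 0.09128

0.09128


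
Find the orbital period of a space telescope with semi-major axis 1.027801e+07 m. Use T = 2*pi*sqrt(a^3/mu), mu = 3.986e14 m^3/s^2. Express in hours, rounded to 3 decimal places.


Step 1: a^3 / mu = 1.085743e+21 / 3.986e14 = 2.723892e+06
Step 2: sqrt(2.723892e+06) = 1650.4216 s
Step 3: T = 2*pi * 1650.4216 = 10369.9 s
Step 4: T in hours = 10369.9 / 3600 = 2.881 hours

2.881


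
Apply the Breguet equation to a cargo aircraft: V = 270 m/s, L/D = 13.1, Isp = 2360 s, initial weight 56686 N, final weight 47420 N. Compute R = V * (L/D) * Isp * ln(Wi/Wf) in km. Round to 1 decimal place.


Step 1: Coefficient = V * (L/D) * Isp = 270 * 13.1 * 2360 = 8347320.0 m
Step 2: Wi/Wf = 56686 / 47420 = 1.195403
Step 3: ln(1.195403) = 0.178483
Step 4: R = 8347320.0 * 0.178483 = 1489856.3 m = 1489.9 km

1489.9


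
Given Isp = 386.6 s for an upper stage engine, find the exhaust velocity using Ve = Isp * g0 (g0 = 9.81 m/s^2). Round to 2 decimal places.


Step 1: Ve = Isp * g0 = 386.6 * 9.81
Step 2: Ve = 3792.55 m/s

3792.55


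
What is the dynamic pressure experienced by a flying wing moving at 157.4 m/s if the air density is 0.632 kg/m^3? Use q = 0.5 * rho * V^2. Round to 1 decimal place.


Step 1: V^2 = 157.4^2 = 24774.76
Step 2: q = 0.5 * 0.632 * 24774.76
Step 3: q = 7828.8 Pa

7828.8


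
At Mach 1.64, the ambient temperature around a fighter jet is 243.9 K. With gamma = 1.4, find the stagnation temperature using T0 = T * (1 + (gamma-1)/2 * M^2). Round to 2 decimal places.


Step 1: (gamma-1)/2 = 0.2
Step 2: M^2 = 2.6896
Step 3: 1 + 0.2 * 2.6896 = 1.53792
Step 4: T0 = 243.9 * 1.53792 = 375.10 K

375.10


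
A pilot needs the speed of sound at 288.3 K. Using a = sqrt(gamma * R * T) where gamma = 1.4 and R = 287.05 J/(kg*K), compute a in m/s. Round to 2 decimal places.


Step 1: gamma * R * T = 1.4 * 287.05 * 288.3 = 115859.121
Step 2: a = sqrt(115859.121) = 340.38 m/s

340.38


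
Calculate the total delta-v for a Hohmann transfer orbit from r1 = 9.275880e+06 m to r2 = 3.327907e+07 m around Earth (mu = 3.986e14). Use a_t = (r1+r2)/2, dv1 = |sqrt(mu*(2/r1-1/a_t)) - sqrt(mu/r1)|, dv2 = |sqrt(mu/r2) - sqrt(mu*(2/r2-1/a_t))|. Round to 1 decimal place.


Step 1: Transfer semi-major axis a_t = (9.275880e+06 + 3.327907e+07) / 2 = 2.127748e+07 m
Step 2: v1 (circular at r1) = sqrt(mu/r1) = 6555.28 m/s
Step 3: v_t1 = sqrt(mu*(2/r1 - 1/a_t)) = 8198.16 m/s
Step 4: dv1 = |8198.16 - 6555.28| = 1642.89 m/s
Step 5: v2 (circular at r2) = 3460.85 m/s, v_t2 = 2285.08 m/s
Step 6: dv2 = |3460.85 - 2285.08| = 1175.78 m/s
Step 7: Total delta-v = 1642.89 + 1175.78 = 2818.7 m/s

2818.7


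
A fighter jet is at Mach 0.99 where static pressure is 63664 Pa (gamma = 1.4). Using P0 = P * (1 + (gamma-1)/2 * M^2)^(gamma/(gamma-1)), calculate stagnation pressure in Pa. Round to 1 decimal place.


Step 1: (gamma-1)/2 * M^2 = 0.2 * 0.9801 = 0.19602
Step 2: 1 + 0.19602 = 1.19602
Step 3: Exponent gamma/(gamma-1) = 3.5
Step 4: P0 = 63664 * 1.19602^3.5 = 119118.3 Pa

119118.3


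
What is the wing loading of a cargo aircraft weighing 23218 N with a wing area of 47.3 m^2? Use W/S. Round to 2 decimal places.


Step 1: Wing loading = W / S = 23218 / 47.3
Step 2: Wing loading = 490.87 N/m^2

490.87


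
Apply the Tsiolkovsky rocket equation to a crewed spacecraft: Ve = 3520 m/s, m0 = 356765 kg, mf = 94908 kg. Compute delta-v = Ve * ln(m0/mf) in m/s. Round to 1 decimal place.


Step 1: Mass ratio m0/mf = 356765 / 94908 = 3.759061
Step 2: ln(3.759061) = 1.324169
Step 3: delta-v = 3520 * 1.324169 = 4661.1 m/s

4661.1


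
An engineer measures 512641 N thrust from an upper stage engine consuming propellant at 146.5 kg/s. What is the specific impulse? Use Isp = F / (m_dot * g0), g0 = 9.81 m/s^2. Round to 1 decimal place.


Step 1: m_dot * g0 = 146.5 * 9.81 = 1437.16
Step 2: Isp = 512641 / 1437.16 = 356.7 s

356.7


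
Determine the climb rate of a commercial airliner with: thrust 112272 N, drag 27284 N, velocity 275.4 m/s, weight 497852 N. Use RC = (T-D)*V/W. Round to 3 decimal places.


Step 1: Excess thrust = T - D = 112272 - 27284 = 84988 N
Step 2: Excess power = 84988 * 275.4 = 23405695.2 W
Step 3: RC = 23405695.2 / 497852 = 47.013 m/s

47.013


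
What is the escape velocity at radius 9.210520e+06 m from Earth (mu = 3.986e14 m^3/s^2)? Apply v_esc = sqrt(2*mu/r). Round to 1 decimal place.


Step 1: 2*mu/r = 2 * 3.986e14 / 9.210520e+06 = 86553202.2079
Step 2: v_esc = sqrt(86553202.2079) = 9303.4 m/s

9303.4


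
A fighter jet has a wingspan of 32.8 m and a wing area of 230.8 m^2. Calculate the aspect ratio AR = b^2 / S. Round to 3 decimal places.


Step 1: b^2 = 32.8^2 = 1075.84
Step 2: AR = 1075.84 / 230.8 = 4.661

4.661


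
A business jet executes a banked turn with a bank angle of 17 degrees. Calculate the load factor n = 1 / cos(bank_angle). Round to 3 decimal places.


Step 1: Convert 17 degrees to radians = 0.296706
Step 2: cos(17 deg) = 0.956305
Step 3: n = 1 / 0.956305 = 1.046

1.046


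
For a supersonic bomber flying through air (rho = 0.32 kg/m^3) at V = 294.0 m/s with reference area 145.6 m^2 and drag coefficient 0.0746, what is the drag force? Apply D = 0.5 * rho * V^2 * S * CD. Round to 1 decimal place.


Step 1: Dynamic pressure q = 0.5 * 0.32 * 294.0^2 = 13829.76 Pa
Step 2: Drag D = q * S * CD = 13829.76 * 145.6 * 0.0746
Step 3: D = 150215.5 N

150215.5


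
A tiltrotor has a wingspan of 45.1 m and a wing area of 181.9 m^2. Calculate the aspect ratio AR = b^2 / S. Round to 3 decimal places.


Step 1: b^2 = 45.1^2 = 2034.01
Step 2: AR = 2034.01 / 181.9 = 11.182

11.182


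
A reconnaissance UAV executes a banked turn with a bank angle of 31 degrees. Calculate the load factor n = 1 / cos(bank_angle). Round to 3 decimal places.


Step 1: Convert 31 degrees to radians = 0.541052
Step 2: cos(31 deg) = 0.857167
Step 3: n = 1 / 0.857167 = 1.167

1.167


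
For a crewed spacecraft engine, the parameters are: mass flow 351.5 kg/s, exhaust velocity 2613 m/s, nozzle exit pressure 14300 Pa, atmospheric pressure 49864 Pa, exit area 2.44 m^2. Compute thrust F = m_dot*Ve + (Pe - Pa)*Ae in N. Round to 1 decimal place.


Step 1: Momentum thrust = m_dot * Ve = 351.5 * 2613 = 918469.5 N
Step 2: Pressure thrust = (Pe - Pa) * Ae = (14300 - 49864) * 2.44 = -86776.16 N
Step 3: Total thrust F = 918469.5 + -86776.16 = 831693.3 N

831693.3


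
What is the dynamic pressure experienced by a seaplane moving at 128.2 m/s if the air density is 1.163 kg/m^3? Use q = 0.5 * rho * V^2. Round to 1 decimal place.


Step 1: V^2 = 128.2^2 = 16435.24
Step 2: q = 0.5 * 1.163 * 16435.24
Step 3: q = 9557.1 Pa

9557.1


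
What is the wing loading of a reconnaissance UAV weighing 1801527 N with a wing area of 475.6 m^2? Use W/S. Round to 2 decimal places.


Step 1: Wing loading = W / S = 1801527 / 475.6
Step 2: Wing loading = 3787.90 N/m^2

3787.90


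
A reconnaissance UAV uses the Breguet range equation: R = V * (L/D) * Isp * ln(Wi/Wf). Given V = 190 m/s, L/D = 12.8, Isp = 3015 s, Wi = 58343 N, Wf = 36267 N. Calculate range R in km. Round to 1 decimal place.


Step 1: Coefficient = V * (L/D) * Isp = 190 * 12.8 * 3015 = 7332480.0 m
Step 2: Wi/Wf = 58343 / 36267 = 1.608708
Step 3: ln(1.608708) = 0.475431
Step 4: R = 7332480.0 * 0.475431 = 3486089.4 m = 3486.1 km

3486.1


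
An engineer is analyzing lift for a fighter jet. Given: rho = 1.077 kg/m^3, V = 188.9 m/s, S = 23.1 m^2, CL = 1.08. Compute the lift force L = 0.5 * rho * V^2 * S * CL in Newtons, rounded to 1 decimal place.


Step 1: Calculate dynamic pressure q = 0.5 * 1.077 * 188.9^2 = 0.5 * 1.077 * 35683.21 = 19215.4086 Pa
Step 2: Multiply by wing area and lift coefficient: L = 19215.4086 * 23.1 * 1.08
Step 3: L = 443875.9383 * 1.08 = 479386.0 N

479386.0


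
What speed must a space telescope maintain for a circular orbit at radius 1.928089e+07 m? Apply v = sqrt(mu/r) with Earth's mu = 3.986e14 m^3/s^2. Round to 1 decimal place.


Step 1: mu / r = 3.986e14 / 1.928089e+07 = 20673319.5407
Step 2: v = sqrt(20673319.5407) = 4546.8 m/s

4546.8


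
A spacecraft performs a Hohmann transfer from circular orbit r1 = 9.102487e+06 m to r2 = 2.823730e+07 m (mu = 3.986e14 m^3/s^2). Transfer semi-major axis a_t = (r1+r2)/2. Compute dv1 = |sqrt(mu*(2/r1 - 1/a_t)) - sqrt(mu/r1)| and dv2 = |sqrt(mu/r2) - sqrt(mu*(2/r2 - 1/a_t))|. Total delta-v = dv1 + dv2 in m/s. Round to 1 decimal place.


Step 1: Transfer semi-major axis a_t = (9.102487e+06 + 2.823730e+07) / 2 = 1.866989e+07 m
Step 2: v1 (circular at r1) = sqrt(mu/r1) = 6617.42 m/s
Step 3: v_t1 = sqrt(mu*(2/r1 - 1/a_t)) = 8138.22 m/s
Step 4: dv1 = |8138.22 - 6617.42| = 1520.8 m/s
Step 5: v2 (circular at r2) = 3757.14 m/s, v_t2 = 2623.41 m/s
Step 6: dv2 = |3757.14 - 2623.41| = 1133.73 m/s
Step 7: Total delta-v = 1520.8 + 1133.73 = 2654.5 m/s

2654.5


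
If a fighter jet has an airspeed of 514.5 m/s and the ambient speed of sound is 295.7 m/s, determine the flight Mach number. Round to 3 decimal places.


Step 1: M = V / a = 514.5 / 295.7
Step 2: M = 1.740

1.740


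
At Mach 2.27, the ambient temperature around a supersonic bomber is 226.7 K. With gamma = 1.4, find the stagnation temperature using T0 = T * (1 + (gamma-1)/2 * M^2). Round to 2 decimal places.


Step 1: (gamma-1)/2 = 0.2
Step 2: M^2 = 5.1529
Step 3: 1 + 0.2 * 5.1529 = 2.03058
Step 4: T0 = 226.7 * 2.03058 = 460.33 K

460.33


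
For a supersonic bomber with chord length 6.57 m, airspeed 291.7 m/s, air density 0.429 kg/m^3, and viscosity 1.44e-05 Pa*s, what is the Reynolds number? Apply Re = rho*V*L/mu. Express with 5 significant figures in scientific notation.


Step 1: Numerator = rho * V * L = 0.429 * 291.7 * 6.57 = 822.165201
Step 2: Re = 822.165201 / 1.44e-05
Step 3: Re = 5.7095e+07

5.7095e+07


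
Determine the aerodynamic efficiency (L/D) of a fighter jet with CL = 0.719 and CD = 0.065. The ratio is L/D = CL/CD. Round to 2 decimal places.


Step 1: L/D = CL / CD = 0.719 / 0.065
Step 2: L/D = 11.06

11.06


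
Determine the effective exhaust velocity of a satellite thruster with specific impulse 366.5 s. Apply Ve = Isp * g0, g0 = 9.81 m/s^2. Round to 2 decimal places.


Step 1: Ve = Isp * g0 = 366.5 * 9.81
Step 2: Ve = 3595.37 m/s

3595.37


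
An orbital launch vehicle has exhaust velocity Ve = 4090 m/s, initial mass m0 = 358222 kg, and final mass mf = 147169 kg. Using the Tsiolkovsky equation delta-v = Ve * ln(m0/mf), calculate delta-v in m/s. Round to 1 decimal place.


Step 1: Mass ratio m0/mf = 358222 / 147169 = 2.434086
Step 2: ln(2.434086) = 0.889571
Step 3: delta-v = 4090 * 0.889571 = 3638.3 m/s

3638.3


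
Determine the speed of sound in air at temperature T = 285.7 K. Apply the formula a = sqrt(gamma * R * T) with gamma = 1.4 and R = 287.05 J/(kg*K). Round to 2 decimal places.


Step 1: gamma * R * T = 1.4 * 287.05 * 285.7 = 114814.259
Step 2: a = sqrt(114814.259) = 338.84 m/s

338.84


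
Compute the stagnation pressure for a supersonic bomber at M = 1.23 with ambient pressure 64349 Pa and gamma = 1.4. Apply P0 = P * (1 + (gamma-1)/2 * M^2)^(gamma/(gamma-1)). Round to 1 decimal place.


Step 1: (gamma-1)/2 * M^2 = 0.2 * 1.5129 = 0.30258
Step 2: 1 + 0.30258 = 1.30258
Step 3: Exponent gamma/(gamma-1) = 3.5
Step 4: P0 = 64349 * 1.30258^3.5 = 162314.5 Pa

162314.5


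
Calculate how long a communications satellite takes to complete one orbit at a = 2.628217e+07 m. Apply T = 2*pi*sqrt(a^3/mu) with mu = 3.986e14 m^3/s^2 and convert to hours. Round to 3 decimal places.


Step 1: a^3 / mu = 1.815447e+22 / 3.986e14 = 4.554559e+07
Step 2: sqrt(4.554559e+07) = 6748.7476 s
Step 3: T = 2*pi * 6748.7476 = 42403.63 s
Step 4: T in hours = 42403.63 / 3600 = 11.779 hours

11.779


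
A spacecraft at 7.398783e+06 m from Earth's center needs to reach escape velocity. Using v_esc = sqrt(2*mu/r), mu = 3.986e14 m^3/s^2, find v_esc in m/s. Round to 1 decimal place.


Step 1: 2*mu/r = 2 * 3.986e14 / 7.398783e+06 = 107747449.8171
Step 2: v_esc = sqrt(107747449.8171) = 10380.1 m/s

10380.1


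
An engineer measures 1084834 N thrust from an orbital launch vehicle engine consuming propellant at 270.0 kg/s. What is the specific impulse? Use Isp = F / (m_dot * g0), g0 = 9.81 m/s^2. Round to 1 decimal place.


Step 1: m_dot * g0 = 270.0 * 9.81 = 2648.7
Step 2: Isp = 1084834 / 2648.7 = 409.6 s

409.6


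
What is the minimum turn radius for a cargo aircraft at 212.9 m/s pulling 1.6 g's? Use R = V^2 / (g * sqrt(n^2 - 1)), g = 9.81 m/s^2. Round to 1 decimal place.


Step 1: V^2 = 212.9^2 = 45326.41
Step 2: n^2 - 1 = 1.6^2 - 1 = 1.56
Step 3: sqrt(1.56) = 1.249
Step 4: R = 45326.41 / (9.81 * 1.249) = 3699.3 m

3699.3


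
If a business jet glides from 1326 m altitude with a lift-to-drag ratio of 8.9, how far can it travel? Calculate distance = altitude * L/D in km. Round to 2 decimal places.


Step 1: Glide distance = altitude * L/D = 1326 * 8.9 = 11801.4 m
Step 2: Convert to km: 11801.4 / 1000 = 11.80 km

11.80


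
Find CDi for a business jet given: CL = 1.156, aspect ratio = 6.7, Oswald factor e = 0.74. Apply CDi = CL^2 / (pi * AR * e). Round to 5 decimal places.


Step 1: CL^2 = 1.156^2 = 1.336336
Step 2: pi * AR * e = 3.14159 * 6.7 * 0.74 = 15.576016
Step 3: CDi = 1.336336 / 15.576016 = 0.08579

0.08579


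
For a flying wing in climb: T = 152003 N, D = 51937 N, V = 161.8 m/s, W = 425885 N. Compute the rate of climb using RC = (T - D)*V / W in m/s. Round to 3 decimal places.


Step 1: Excess thrust = T - D = 152003 - 51937 = 100066 N
Step 2: Excess power = 100066 * 161.8 = 16190678.8 W
Step 3: RC = 16190678.8 / 425885 = 38.017 m/s

38.017


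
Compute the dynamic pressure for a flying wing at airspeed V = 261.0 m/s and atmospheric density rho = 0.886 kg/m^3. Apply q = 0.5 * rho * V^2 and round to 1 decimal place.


Step 1: V^2 = 261.0^2 = 68121.0
Step 2: q = 0.5 * 0.886 * 68121.0
Step 3: q = 30177.6 Pa

30177.6


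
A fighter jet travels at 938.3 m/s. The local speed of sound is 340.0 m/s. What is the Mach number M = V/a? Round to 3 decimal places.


Step 1: M = V / a = 938.3 / 340.0
Step 2: M = 2.760

2.760


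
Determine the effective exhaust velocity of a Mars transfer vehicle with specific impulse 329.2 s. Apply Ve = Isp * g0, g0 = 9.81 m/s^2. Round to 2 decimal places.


Step 1: Ve = Isp * g0 = 329.2 * 9.81
Step 2: Ve = 3229.45 m/s

3229.45


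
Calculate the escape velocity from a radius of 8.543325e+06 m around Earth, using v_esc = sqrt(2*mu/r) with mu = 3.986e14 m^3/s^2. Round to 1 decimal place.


Step 1: 2*mu/r = 2 * 3.986e14 / 8.543325e+06 = 93312615.4044
Step 2: v_esc = sqrt(93312615.4044) = 9659.8 m/s

9659.8


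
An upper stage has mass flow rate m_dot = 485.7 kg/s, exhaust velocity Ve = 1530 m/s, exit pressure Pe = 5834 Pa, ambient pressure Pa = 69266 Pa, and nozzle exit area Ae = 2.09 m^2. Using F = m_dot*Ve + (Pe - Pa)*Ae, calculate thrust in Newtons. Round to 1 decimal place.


Step 1: Momentum thrust = m_dot * Ve = 485.7 * 1530 = 743121.0 N
Step 2: Pressure thrust = (Pe - Pa) * Ae = (5834 - 69266) * 2.09 = -132572.88 N
Step 3: Total thrust F = 743121.0 + -132572.88 = 610548.1 N

610548.1


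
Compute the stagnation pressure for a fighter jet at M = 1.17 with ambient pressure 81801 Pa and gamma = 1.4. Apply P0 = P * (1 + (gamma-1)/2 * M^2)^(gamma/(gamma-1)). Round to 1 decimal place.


Step 1: (gamma-1)/2 * M^2 = 0.2 * 1.3689 = 0.27378
Step 2: 1 + 0.27378 = 1.27378
Step 3: Exponent gamma/(gamma-1) = 3.5
Step 4: P0 = 81801 * 1.27378^3.5 = 190804.7 Pa

190804.7


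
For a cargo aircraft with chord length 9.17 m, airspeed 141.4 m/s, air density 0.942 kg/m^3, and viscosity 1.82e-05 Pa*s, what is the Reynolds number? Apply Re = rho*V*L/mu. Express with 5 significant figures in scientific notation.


Step 1: Numerator = rho * V * L = 0.942 * 141.4 * 9.17 = 1221.432996
Step 2: Re = 1221.432996 / 1.82e-05
Step 3: Re = 6.7112e+07

6.7112e+07


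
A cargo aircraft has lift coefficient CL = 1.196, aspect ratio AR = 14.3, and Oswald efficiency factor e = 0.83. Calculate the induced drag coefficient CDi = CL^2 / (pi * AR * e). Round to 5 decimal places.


Step 1: CL^2 = 1.196^2 = 1.430416
Step 2: pi * AR * e = 3.14159 * 14.3 * 0.83 = 37.287563
Step 3: CDi = 1.430416 / 37.287563 = 0.03836

0.03836


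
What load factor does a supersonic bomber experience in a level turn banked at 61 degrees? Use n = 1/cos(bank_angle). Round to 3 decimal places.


Step 1: Convert 61 degrees to radians = 1.064651
Step 2: cos(61 deg) = 0.48481
Step 3: n = 1 / 0.48481 = 2.063

2.063


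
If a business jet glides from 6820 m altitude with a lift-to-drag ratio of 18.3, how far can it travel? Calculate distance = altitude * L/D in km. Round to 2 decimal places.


Step 1: Glide distance = altitude * L/D = 6820 * 18.3 = 124806.0 m
Step 2: Convert to km: 124806.0 / 1000 = 124.81 km

124.81


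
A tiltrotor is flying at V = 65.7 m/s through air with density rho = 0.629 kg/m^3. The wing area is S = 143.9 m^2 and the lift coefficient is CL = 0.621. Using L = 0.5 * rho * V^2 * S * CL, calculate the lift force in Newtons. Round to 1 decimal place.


Step 1: Calculate dynamic pressure q = 0.5 * 0.629 * 65.7^2 = 0.5 * 0.629 * 4316.49 = 1357.5361 Pa
Step 2: Multiply by wing area and lift coefficient: L = 1357.5361 * 143.9 * 0.621
Step 3: L = 195349.4455 * 0.621 = 121312.0 N

121312.0


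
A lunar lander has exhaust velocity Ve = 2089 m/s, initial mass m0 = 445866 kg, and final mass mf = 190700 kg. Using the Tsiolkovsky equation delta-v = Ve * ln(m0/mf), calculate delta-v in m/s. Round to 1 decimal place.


Step 1: Mass ratio m0/mf = 445866 / 190700 = 2.338049
Step 2: ln(2.338049) = 0.849317
Step 3: delta-v = 2089 * 0.849317 = 1774.2 m/s

1774.2


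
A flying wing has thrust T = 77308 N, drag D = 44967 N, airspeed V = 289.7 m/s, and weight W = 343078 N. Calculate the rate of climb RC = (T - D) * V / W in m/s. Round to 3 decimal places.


Step 1: Excess thrust = T - D = 77308 - 44967 = 32341 N
Step 2: Excess power = 32341 * 289.7 = 9369187.7 W
Step 3: RC = 9369187.7 / 343078 = 27.309 m/s

27.309


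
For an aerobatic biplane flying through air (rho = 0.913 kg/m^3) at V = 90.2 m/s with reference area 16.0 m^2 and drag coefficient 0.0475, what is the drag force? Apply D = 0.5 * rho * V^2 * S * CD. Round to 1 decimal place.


Step 1: Dynamic pressure q = 0.5 * 0.913 * 90.2^2 = 3714.1023 Pa
Step 2: Drag D = q * S * CD = 3714.1023 * 16.0 * 0.0475
Step 3: D = 2822.7 N

2822.7


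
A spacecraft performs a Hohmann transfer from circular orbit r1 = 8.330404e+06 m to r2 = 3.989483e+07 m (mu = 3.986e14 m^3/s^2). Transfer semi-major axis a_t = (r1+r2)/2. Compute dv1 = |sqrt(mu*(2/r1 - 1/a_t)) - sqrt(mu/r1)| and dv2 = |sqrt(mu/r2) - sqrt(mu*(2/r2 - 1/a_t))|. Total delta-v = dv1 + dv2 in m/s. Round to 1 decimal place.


Step 1: Transfer semi-major axis a_t = (8.330404e+06 + 3.989483e+07) / 2 = 2.411262e+07 m
Step 2: v1 (circular at r1) = sqrt(mu/r1) = 6917.28 m/s
Step 3: v_t1 = sqrt(mu*(2/r1 - 1/a_t)) = 8897.58 m/s
Step 4: dv1 = |8897.58 - 6917.28| = 1980.29 m/s
Step 5: v2 (circular at r2) = 3160.9 m/s, v_t2 = 1857.9 m/s
Step 6: dv2 = |3160.9 - 1857.9| = 1303.0 m/s
Step 7: Total delta-v = 1980.29 + 1303.0 = 3283.3 m/s

3283.3


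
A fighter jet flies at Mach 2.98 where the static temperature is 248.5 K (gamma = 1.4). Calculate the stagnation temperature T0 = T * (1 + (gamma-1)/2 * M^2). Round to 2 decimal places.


Step 1: (gamma-1)/2 = 0.2
Step 2: M^2 = 8.8804
Step 3: 1 + 0.2 * 8.8804 = 2.77608
Step 4: T0 = 248.5 * 2.77608 = 689.86 K

689.86


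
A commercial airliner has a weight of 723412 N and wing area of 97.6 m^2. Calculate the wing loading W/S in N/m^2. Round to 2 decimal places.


Step 1: Wing loading = W / S = 723412 / 97.6
Step 2: Wing loading = 7412.01 N/m^2

7412.01


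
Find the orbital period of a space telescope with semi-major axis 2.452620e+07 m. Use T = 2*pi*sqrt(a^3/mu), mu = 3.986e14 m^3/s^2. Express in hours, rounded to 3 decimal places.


Step 1: a^3 / mu = 1.475336e+22 / 3.986e14 = 3.701293e+07
Step 2: sqrt(3.701293e+07) = 6083.8255 s
Step 3: T = 2*pi * 6083.8255 = 38225.8 s
Step 4: T in hours = 38225.8 / 3600 = 10.618 hours

10.618


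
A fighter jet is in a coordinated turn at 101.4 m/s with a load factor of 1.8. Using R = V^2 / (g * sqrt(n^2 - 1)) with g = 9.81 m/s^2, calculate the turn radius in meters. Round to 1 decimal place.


Step 1: V^2 = 101.4^2 = 10281.96
Step 2: n^2 - 1 = 1.8^2 - 1 = 2.24
Step 3: sqrt(2.24) = 1.496663
Step 4: R = 10281.96 / (9.81 * 1.496663) = 700.3 m

700.3


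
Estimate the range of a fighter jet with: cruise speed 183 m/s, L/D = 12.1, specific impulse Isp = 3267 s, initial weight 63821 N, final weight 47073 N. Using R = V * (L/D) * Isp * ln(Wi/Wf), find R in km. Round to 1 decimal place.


Step 1: Coefficient = V * (L/D) * Isp = 183 * 12.1 * 3267 = 7234118.1 m
Step 2: Wi/Wf = 63821 / 47073 = 1.355788
Step 3: ln(1.355788) = 0.304383
Step 4: R = 7234118.1 * 0.304383 = 2201940.4 m = 2201.9 km

2201.9


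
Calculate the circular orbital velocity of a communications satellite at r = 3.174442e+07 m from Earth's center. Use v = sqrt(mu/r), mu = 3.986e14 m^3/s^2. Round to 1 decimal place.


Step 1: mu / r = 3.986e14 / 3.174442e+07 = 12556537.4954
Step 2: v = sqrt(12556537.4954) = 3543.5 m/s

3543.5


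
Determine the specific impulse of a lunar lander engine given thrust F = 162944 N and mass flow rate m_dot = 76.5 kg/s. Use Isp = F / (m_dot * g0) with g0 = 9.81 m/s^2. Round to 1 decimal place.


Step 1: m_dot * g0 = 76.5 * 9.81 = 750.47
Step 2: Isp = 162944 / 750.47 = 217.1 s

217.1


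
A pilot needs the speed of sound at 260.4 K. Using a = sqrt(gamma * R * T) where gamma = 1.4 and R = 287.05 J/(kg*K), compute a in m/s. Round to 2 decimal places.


Step 1: gamma * R * T = 1.4 * 287.05 * 260.4 = 104646.948
Step 2: a = sqrt(104646.948) = 323.49 m/s

323.49


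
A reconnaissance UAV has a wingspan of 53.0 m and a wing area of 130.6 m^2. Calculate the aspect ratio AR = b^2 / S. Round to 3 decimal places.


Step 1: b^2 = 53.0^2 = 2809.0
Step 2: AR = 2809.0 / 130.6 = 21.508

21.508


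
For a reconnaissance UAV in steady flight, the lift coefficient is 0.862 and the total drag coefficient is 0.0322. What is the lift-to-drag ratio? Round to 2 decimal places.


Step 1: L/D = CL / CD = 0.862 / 0.0322
Step 2: L/D = 26.77

26.77


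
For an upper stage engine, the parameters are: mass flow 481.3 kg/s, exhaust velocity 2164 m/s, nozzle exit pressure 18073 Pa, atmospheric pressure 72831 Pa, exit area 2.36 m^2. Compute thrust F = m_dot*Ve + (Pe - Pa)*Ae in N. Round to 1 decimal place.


Step 1: Momentum thrust = m_dot * Ve = 481.3 * 2164 = 1041533.2 N
Step 2: Pressure thrust = (Pe - Pa) * Ae = (18073 - 72831) * 2.36 = -129228.88 N
Step 3: Total thrust F = 1041533.2 + -129228.88 = 912304.3 N

912304.3


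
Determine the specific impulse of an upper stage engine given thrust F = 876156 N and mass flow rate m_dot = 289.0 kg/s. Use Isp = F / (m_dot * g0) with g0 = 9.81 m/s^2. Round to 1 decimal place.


Step 1: m_dot * g0 = 289.0 * 9.81 = 2835.09
Step 2: Isp = 876156 / 2835.09 = 309.0 s

309.0


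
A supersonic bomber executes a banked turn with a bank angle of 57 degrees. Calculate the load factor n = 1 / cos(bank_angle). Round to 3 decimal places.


Step 1: Convert 57 degrees to radians = 0.994838
Step 2: cos(57 deg) = 0.544639
Step 3: n = 1 / 0.544639 = 1.836

1.836


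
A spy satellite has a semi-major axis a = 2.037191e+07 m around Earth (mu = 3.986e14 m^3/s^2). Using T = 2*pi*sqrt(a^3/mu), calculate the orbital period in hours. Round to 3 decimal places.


Step 1: a^3 / mu = 8.454642e+21 / 3.986e14 = 2.121084e+07
Step 2: sqrt(2.121084e+07) = 4605.5232 s
Step 3: T = 2*pi * 4605.5232 = 28937.36 s
Step 4: T in hours = 28937.36 / 3600 = 8.038 hours

8.038


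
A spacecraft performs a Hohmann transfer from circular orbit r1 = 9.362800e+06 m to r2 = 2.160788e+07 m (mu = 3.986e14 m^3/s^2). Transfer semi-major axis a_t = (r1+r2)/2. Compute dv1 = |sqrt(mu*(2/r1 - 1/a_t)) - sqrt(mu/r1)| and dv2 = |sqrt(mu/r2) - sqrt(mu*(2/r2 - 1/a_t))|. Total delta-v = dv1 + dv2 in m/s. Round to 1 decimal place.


Step 1: Transfer semi-major axis a_t = (9.362800e+06 + 2.160788e+07) / 2 = 1.548534e+07 m
Step 2: v1 (circular at r1) = sqrt(mu/r1) = 6524.78 m/s
Step 3: v_t1 = sqrt(mu*(2/r1 - 1/a_t)) = 7707.46 m/s
Step 4: dv1 = |7707.46 - 6524.78| = 1182.69 m/s
Step 5: v2 (circular at r2) = 4294.99 m/s, v_t2 = 3339.68 m/s
Step 6: dv2 = |4294.99 - 3339.68| = 955.31 m/s
Step 7: Total delta-v = 1182.69 + 955.31 = 2138.0 m/s

2138.0


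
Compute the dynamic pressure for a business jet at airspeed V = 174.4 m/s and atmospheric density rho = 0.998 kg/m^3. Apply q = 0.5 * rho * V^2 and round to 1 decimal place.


Step 1: V^2 = 174.4^2 = 30415.36
Step 2: q = 0.5 * 0.998 * 30415.36
Step 3: q = 15177.3 Pa

15177.3


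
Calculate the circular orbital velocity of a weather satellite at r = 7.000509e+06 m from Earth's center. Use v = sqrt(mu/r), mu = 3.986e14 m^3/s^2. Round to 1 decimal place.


Step 1: mu / r = 3.986e14 / 7.000509e+06 = 56938716.8847
Step 2: v = sqrt(56938716.8847) = 7545.8 m/s

7545.8
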